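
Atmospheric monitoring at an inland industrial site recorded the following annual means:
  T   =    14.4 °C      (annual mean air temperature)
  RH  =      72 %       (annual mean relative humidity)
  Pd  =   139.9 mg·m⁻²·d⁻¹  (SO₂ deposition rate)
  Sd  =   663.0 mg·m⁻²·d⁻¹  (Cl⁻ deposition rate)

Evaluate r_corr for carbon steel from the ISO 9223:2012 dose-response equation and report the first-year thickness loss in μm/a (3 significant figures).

carbon steel: f(T) = -0.054·(T−10) [T>10 °C] = -0.2376
  Pd branch = 1.77·Pd^0.52·e^(0.02·RH+f) = 76.91 μm/a
  Cl⁻ term: 0.102·663.0^0.62·exp(0.033·72+0.04·14.4) = 109.6
  sum: 76.91 + 109.6 → r_corr = 186.6 μm/a

r_corr = 187 μm/a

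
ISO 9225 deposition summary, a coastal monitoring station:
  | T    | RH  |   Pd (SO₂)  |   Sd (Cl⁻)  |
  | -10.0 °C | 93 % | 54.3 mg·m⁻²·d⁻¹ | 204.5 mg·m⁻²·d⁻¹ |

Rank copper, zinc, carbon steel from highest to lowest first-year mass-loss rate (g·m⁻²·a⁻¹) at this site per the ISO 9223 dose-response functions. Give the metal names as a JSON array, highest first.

["carbon steel", "zinc", "copper"]

copper: T≤10 °C ⇒ hinge +0.126·(-10.0−10) = -2.5200
  SO₂ term: 0.0053·54.3^0.26·exp(0.059·93-2.5200) = 0.291
  Sd branch = 0.01025·Sd^0.27·e^(0.036·RH+0.049·T) = 0.7513 μm/a
  sum: 0.291 + 0.7513 → r_corr = 1.042 μm/a
  mass loss = 1.042 μm/a × 8.96 g/cm³ = 9.339 g·m⁻²·a⁻¹
zinc: temperature factor f = +0.038·(-20.0) = -0.7600
  SO₂ term: 0.0129·54.3^0.44·exp(0.046·93-0.7600) = 2.522
  Cl⁻ term: 0.0175·204.5^0.57·exp(0.008·93+0.085·-10.0) = 0.3267
  r_corr = 2.522 + 0.3267 = 2.849 μm/a
  mass loss = 2.849 μm/a × 7.14 g/cm³ = 20.34 g·m⁻²·a⁻¹
carbon steel: temperature factor f = +0.150·(-20.0) = -3.0000
  Pd branch = 1.77·Pd^0.52·e^(0.02·RH+f) = 4.518 μm/a
  Sd branch = 0.102·Sd^0.62·e^(0.033·RH+0.04·T) = 39.84 μm/a
  r_corr = 4.518 + 39.84 = 44.36 μm/a
  mass loss = 44.36 μm/a × 7.85 g/cm³ = 348.2 g·m⁻²·a⁻¹
Ordering by g·m⁻²·a⁻¹: carbon steel (348) > zinc (20.3) > copper (9.34)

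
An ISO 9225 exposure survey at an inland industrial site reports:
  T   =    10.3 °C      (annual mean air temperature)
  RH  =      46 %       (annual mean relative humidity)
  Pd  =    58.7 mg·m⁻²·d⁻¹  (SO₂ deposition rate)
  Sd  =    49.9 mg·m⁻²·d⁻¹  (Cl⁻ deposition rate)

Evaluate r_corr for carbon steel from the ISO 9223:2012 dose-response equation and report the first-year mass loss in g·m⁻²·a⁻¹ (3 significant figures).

carbon steel: T>10 °C ⇒ hinge -0.054·(10.3−10) = -0.0162
  Pd branch = 1.77·Pd^0.52·e^(0.02·RH+f) = 36.32 μm/a
  Sd branch = 0.102·Sd^0.62·e^(0.033·RH+0.04·T) = 7.936 μm/a
  sum: 36.32 + 7.936 → r_corr = 44.26 μm/a
Convert to mass loss: 44.26 μm/a × 7.85 g/cm³ = 347.4 g·m⁻²·a⁻¹

r_corr = 347 g·m⁻²·a⁻¹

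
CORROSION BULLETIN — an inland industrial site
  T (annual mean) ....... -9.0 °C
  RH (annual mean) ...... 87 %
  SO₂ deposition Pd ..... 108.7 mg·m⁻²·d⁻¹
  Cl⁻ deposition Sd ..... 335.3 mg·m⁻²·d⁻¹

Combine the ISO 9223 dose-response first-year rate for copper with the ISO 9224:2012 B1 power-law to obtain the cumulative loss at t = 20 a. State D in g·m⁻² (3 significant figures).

copper: temperature factor f = +0.126·(-19.0) = -2.3940
  sulphur-dioxide contribution → 0.2775 μm/a
  chloride contribution → 0.7266 μm/a
  ⇒ r_corr(copper) = 1.004 μm/a
Long-term exponent b (ISO 9224 Table 2, B1) = 0.667
  D(20) = 1.004 × 20^0.667 = 1.004 × 7.375 = 7.405 μm
  Mass loss = 7.405 μm × 8.96 g/cm³ = 66.35 g·m⁻²

D(20) = 66.4 g·m⁻²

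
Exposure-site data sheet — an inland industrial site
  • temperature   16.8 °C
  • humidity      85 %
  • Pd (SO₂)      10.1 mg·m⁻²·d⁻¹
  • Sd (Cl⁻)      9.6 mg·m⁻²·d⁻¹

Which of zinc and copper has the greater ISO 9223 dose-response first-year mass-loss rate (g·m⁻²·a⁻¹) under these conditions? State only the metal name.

zinc: T>10 °C ⇒ hinge -0.071·(16.8−10) = -0.4828
  SO₂ term: 0.0129·10.1^0.44·exp(0.046·85-0.4828) = 1.099
  Sd branch = 0.0175·Sd^0.57·e^(0.008·RH+0.085·T) = 0.5229 μm/a
  r_corr = 1.099 + 0.5229 = 1.622 μm/a
  mass loss = 1.622 μm/a × 7.14 g/cm³ = 11.58 g·m⁻²·a⁻¹
copper: temperature factor f = -0.080·(6.8) = -0.5440
  Pd branch = 0.0053·Pd^0.26·e^(0.059·RH+f) = 0.8455 μm/a
  Sd branch = 0.01025·Sd^0.27·e^(0.036·RH+0.049·T) = 0.917 μm/a
  r_corr = 0.8455 + 0.917 = 1.763 μm/a
  mass loss = 1.763 μm/a × 8.96 g/cm³ = 15.79 g·m⁻²·a⁻¹
Ordering by g·m⁻²·a⁻¹: copper (15.8) > zinc (11.6)

copper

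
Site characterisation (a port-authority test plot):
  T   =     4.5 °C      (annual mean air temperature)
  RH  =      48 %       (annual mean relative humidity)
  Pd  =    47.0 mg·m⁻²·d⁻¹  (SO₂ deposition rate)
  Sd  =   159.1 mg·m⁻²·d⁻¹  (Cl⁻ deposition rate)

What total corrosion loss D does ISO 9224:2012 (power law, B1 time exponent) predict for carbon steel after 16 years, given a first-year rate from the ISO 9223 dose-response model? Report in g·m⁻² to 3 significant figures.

D(16) = 964 g·m⁻²

carbon steel: f(T) = +0.150·(T−10) [T≤10 °C] = -0.8250
  SO₂ term: 1.77·47.0^0.52·exp(0.02·48-0.8250) = 15
  Sd branch = 0.102·Sd^0.62·e^(0.033·RH+0.04·T) = 13.8 μm/a
  sum: 15 + 13.8 → r_corr = 28.8 μm/a
ISO 9224: D(t) = r_corr · t^b with b = 0.523 (carbon steel, B1)
  D(16) = 28.8 × 16^0.523 = 28.8 × 4.263 = 122.8 μm
  Mass loss = 122.8 μm × 7.85 g/cm³ = 963.7 g·m⁻²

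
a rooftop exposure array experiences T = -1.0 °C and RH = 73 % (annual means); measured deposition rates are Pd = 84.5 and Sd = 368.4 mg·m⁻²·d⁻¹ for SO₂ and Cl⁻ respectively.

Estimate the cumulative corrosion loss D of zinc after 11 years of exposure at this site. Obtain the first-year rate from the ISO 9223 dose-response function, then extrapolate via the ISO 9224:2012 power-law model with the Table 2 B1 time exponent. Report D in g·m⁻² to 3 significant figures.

D(11) = 128 g·m⁻²

zinc: temperature factor f = +0.038·(-11.0) = -0.4180
  Pd branch = 0.0129·Pd^0.44·e^(0.046·RH+f) = 1.719 μm/a
  Cl⁻ term: 0.0175·368.4^0.57·exp(0.008·73+0.085·-1.0) = 0.8367
  sum: 1.719 + 0.8367 → r_corr = 2.555 μm/a
Long-term exponent b (ISO 9224 Table 2, B1) = 0.813
  D(11) = 2.555 × 11^0.813 = 2.555 × 7.025 = 17.95 μm
  Mass loss = 17.95 μm × 7.14 g/cm³ = 128.2 g·m⁻²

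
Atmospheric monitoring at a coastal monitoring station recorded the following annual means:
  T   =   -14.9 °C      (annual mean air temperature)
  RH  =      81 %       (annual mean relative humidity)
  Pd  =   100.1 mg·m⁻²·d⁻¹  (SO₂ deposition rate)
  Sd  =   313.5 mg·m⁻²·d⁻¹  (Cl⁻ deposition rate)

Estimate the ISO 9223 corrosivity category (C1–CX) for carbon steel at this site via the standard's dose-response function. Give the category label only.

carbon steel: T≤10 °C ⇒ hinge +0.150·(-14.9−10) = -3.7350
  SO₂ term: 1.77·100.1^0.52·exp(0.02·81-3.7350) = 2.342
  Cl⁻ term: 0.102·313.5^0.62·exp(0.033·81+0.04·-14.9) = 28.73
  r_corr = 2.342 + 28.73 = 31.07 μm/a
31.1 μm/a falls in (25, 50] for carbon steel → category C3

C3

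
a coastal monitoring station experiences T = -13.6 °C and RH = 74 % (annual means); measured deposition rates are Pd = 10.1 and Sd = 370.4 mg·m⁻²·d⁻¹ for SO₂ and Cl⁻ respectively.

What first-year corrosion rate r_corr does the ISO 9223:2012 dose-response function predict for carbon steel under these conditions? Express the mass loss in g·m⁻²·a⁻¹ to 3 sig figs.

r_corr = 215 g·m⁻²·a⁻¹

carbon steel: temperature factor f = +0.150·(-23.6) = -3.5400
  sulphur-dioxide contribution → 0.7509 μm/a
  chloride contribution → 26.64 μm/a
  total first-year rate 27.39 μm/a
Convert to mass loss: 27.39 μm/a × 7.85 g/cm³ = 215 g·m⁻²·a⁻¹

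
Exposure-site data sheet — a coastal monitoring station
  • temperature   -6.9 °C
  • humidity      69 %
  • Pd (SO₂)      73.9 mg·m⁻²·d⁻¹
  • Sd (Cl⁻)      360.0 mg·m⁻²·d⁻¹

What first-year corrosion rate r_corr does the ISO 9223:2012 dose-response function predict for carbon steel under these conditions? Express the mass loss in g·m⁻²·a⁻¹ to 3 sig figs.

carbon steel: f(T) = +0.150·(T−10) [T≤10 °C] = -2.5350
  sulphur-dioxide contribution → 5.225 μm/a
  chloride contribution → 29.01 μm/a
  total first-year rate 34.23 μm/a
Convert to mass loss: 34.23 μm/a × 7.85 g/cm³ = 268.7 g·m⁻²·a⁻¹

r_corr = 269 g·m⁻²·a⁻¹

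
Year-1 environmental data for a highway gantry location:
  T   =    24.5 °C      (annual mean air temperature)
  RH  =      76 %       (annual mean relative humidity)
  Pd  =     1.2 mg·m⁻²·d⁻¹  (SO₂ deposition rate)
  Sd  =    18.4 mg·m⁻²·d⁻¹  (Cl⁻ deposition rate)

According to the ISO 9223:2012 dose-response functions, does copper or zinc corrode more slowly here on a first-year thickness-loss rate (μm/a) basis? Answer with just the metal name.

copper

copper: temperature factor f = -0.080·(14.5) = -1.1600
  sulphur-dioxide contribution → 0.1543 μm/a
  chloride contribution → 1.153 μm/a
  ⇒ r_corr(copper) = 1.307 μm/a
zinc: f(T) = -0.071·(T−10) [T>10 °C] = -1.0295
  sulphur-dioxide contribution → 0.1647 μm/a
  chloride contribution → 1.357 μm/a
  ⇒ r_corr(zinc) = 1.521 μm/a
Ordering by μm/a: zinc (1.52) > copper (1.31)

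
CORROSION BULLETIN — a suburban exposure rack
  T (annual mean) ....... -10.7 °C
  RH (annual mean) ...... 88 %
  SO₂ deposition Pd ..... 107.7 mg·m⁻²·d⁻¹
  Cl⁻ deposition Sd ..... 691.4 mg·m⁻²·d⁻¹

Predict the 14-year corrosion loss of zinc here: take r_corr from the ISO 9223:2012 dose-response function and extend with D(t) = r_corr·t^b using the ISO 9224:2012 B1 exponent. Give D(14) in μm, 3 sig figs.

D(14) = 27.6 μm

zinc: temperature factor f = +0.038·(-20.7) = -0.7866
  Pd branch = 0.0129·Pd^0.44·e^(0.046·RH+f) = 2.637 μm/a
  Cl⁻ term: 0.0175·691.4^0.57·exp(0.008·88+0.085·-10.7) = 0.5922
  r_corr = 2.637 + 0.5922 = 3.23 μm/a
Long-term exponent b (ISO 9224 Table 2, B1) = 0.813
  D(14) = 3.23 × 14^0.813 = 3.23 × 8.547 = 27.6 μm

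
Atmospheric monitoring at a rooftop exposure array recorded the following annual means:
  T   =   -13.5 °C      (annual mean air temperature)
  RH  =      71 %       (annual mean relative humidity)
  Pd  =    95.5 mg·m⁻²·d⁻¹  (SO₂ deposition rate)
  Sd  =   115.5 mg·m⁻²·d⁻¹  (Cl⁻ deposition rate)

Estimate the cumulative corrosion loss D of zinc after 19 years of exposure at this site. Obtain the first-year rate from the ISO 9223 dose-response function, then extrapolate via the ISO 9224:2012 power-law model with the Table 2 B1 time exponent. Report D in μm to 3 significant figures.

D(19) = 12.9 μm

zinc: T≤10 °C ⇒ hinge +0.038·(-13.5−10) = -0.8930
  sulphur-dioxide contribution → 1.029 μm/a
  chloride contribution → 0.1469 μm/a
  total first-year rate 1.176 μm/a
ISO 9224: D(t) = r_corr · t^b with b = 0.813 (zinc, B1)
  D(19) = 1.176 × 19^0.813 = 1.176 × 10.96 = 12.88 μm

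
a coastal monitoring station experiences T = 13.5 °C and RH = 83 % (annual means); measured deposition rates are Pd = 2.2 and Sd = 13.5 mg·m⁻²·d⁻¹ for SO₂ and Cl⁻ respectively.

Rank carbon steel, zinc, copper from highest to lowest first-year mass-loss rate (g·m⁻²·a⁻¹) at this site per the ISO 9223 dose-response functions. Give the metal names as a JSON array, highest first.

["carbon steel", "copper", "zinc"]

carbon steel: temperature factor f = -0.054·(3.5) = -0.1890
  Pd branch = 1.77·Pd^0.52·e^(0.02·RH+f) = 11.61 μm/a
  Sd branch = 0.102·Sd^0.62·e^(0.033·RH+0.04·T) = 13.6 μm/a
  sum: 11.61 + 13.6 → r_corr = 25.21 μm/a
  mass loss = 25.21 μm/a × 7.85 g/cm³ = 197.9 g·m⁻²·a⁻¹
zinc: T>10 °C ⇒ hinge -0.071·(13.5−10) = -0.2485
  SO₂ term: 0.0129·2.2^0.44·exp(0.046·83-0.2485) = 0.6478
  Cl⁻ term: 0.0175·13.5^0.57·exp(0.008·83+0.085·13.5) = 0.4721
  r_corr = 0.6478 + 0.4721 = 1.12 μm/a
  mass loss = 1.12 μm/a × 7.14 g/cm³ = 7.997 g·m⁻²·a⁻¹
copper: temperature factor f = -0.080·(3.5) = -0.2800
  Pd branch = 0.0053·Pd^0.26·e^(0.059·RH+f) = 0.6583 μm/a
  Cl⁻ term: 0.01025·13.5^0.27·exp(0.036·83+0.049·13.5) = 0.7959
  r_corr = 0.6583 + 0.7959 = 1.454 μm/a
  mass loss = 1.454 μm/a × 8.96 g/cm³ = 13.03 g·m⁻²·a⁻¹
Ordering by g·m⁻²·a⁻¹: carbon steel (198) > copper (13) > zinc (8)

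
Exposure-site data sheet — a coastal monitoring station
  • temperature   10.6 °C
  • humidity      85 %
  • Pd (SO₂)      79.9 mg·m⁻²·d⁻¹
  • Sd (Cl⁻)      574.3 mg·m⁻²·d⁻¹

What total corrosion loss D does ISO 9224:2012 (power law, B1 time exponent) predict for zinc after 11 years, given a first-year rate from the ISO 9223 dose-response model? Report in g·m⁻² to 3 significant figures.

D(11) = 372 g·m⁻²

zinc: T>10 °C ⇒ hinge -0.071·(10.6−10) = -0.0426
  sulphur-dioxide contribution → 4.239 μm/a
  chloride contribution → 3.18 μm/a
  ⇒ r_corr(zinc) = 7.419 μm/a
Long-term exponent b (ISO 9224 Table 2, B1) = 0.813
  D(11) = 7.419 × 11^0.813 = 7.419 × 7.025 = 52.12 μm
  Mass loss = 52.12 μm × 7.14 g/cm³ = 372.1 g·m⁻²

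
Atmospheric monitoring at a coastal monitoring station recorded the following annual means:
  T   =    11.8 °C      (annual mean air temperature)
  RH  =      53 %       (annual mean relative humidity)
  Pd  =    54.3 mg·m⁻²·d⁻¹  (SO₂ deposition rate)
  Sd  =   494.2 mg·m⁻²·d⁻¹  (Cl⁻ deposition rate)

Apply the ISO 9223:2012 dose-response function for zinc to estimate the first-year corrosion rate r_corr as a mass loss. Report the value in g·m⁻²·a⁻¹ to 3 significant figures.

zinc: f(T) = -0.071·(T−10) [T>10 °C] = -0.1278
  sulphur-dioxide contribution → 0.7537 μm/a
  chloride contribution → 2.502 μm/a
  ⇒ r_corr(zinc) = 3.256 μm/a
Convert to mass loss: 3.256 μm/a × 7.14 g/cm³ = 23.25 g·m⁻²·a⁻¹

r_corr = 23.2 g·m⁻²·a⁻¹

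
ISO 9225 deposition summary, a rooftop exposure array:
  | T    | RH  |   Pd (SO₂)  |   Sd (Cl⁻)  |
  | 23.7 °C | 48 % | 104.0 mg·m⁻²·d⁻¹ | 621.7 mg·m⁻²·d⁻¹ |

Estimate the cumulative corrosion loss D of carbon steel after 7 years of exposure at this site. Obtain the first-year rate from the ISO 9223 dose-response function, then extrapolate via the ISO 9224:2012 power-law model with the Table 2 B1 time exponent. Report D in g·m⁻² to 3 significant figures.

carbon steel: T>10 °C ⇒ hinge -0.054·(23.7−10) = -0.7398
  SO₂ term: 1.77·104.0^0.52·exp(0.02·48-0.7398) = 24.69
  Cl⁻ term: 0.102·621.7^0.62·exp(0.033·48+0.04·23.7) = 69.22
  sum: 24.69 + 69.22 → r_corr = 93.91 μm/a
ISO 9224: D(t) = r_corr · t^b with b = 0.523 (carbon steel, B1)
  D(7) = 93.91 × 7^0.523 = 93.91 × 2.767 = 259.8 μm
  Mass loss = 259.8 μm × 7.85 g/cm³ = 2040 g·m⁻²

D(7) = 2.04e+03 g·m⁻²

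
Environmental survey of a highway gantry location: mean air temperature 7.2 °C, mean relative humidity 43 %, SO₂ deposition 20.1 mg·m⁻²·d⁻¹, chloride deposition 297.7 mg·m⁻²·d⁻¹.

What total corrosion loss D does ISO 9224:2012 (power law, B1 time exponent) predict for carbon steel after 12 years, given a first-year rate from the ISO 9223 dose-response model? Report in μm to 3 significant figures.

D(12) = 118 μm

carbon steel: temperature factor f = +0.150·(-2.8) = -0.4200
  SO₂ term: 1.77·20.1^0.52·exp(0.02·43-0.4200) = 13.08
  Cl⁻ term: 0.102·297.7^0.62·exp(0.033·43+0.04·7.2) = 19.22
  sum: 13.08 + 19.22 → r_corr = 32.3 μm/a
ISO 9224: D(t) = r_corr · t^b with b = 0.523 (carbon steel, B1)
  D(12) = 32.3 × 12^0.523 = 32.3 × 3.668 = 118.5 μm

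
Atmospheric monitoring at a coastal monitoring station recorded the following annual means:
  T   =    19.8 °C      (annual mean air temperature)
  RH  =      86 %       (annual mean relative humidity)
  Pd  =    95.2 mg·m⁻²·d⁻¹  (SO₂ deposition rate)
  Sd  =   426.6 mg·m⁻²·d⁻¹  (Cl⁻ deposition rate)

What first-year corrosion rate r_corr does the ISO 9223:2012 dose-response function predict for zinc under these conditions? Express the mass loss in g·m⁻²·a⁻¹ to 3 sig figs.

r_corr = 60.0 g·m⁻²·a⁻¹

zinc: T>10 °C ⇒ hinge -0.071·(19.8−10) = -0.6958
  sulphur-dioxide contribution → 2.495 μm/a
  chloride contribution → 5.914 μm/a
  ⇒ r_corr(zinc) = 8.409 μm/a
Convert to mass loss: 8.409 μm/a × 7.14 g/cm³ = 60.04 g·m⁻²·a⁻¹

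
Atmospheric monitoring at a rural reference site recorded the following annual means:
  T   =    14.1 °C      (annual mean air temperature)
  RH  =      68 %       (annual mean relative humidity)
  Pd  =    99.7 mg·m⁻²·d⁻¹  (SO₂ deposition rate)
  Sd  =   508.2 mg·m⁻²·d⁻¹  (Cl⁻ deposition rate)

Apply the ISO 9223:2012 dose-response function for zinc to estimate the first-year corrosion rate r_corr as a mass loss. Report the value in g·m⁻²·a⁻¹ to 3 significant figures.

r_corr = 36.8 g·m⁻²·a⁻¹

zinc: T>10 °C ⇒ hinge -0.071·(14.1−10) = -0.2911
  sulphur-dioxide contribution → 1.667 μm/a
  chloride contribution → 3.485 μm/a
  total first-year rate 5.153 μm/a
Convert to mass loss: 5.153 μm/a × 7.14 g/cm³ = 36.79 g·m⁻²·a⁻¹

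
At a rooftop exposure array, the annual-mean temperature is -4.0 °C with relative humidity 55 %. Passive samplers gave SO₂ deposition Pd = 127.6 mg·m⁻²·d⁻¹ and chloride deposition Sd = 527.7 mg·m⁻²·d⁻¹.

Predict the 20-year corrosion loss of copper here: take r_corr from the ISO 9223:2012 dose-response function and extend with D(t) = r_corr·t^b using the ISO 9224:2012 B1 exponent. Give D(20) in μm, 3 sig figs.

D(20) = 3.05 μm

copper: f(T) = +0.126·(T−10) [T≤10 °C] = -1.7640
  SO₂ term: 0.0053·127.6^0.26·exp(0.059·55-1.7640) = 0.08222
  Cl⁻ term: 0.01025·527.7^0.27·exp(0.036·55+0.049·-4.0) = 0.3316
  sum: 0.08222 + 0.3316 → r_corr = 0.4138 μm/a
ISO 9224: D(t) = r_corr · t^b with b = 0.667 (copper, B1)
  D(20) = 0.4138 × 20^0.667 = 0.4138 × 7.375 = 3.052 μm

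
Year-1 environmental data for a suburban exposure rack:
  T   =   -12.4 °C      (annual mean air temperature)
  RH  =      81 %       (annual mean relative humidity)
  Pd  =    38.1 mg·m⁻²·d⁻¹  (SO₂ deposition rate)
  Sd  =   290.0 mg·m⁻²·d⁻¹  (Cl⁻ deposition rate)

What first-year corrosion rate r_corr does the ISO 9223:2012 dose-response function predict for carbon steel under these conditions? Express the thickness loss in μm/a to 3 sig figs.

carbon steel: temperature factor f = +0.150·(-22.4) = -3.3600
  sulphur-dioxide contribution → 2.062 μm/a
  chloride contribution → 30.25 μm/a
  total first-year rate 32.31 μm/a

r_corr = 32.3 μm/a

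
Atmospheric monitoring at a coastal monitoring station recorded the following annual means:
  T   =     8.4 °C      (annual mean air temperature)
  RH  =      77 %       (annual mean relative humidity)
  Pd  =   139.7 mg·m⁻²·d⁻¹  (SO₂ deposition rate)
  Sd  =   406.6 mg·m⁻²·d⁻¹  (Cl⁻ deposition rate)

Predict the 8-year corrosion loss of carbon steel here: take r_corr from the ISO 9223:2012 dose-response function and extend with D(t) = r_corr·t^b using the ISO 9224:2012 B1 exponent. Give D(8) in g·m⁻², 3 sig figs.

carbon steel: T≤10 °C ⇒ hinge +0.150·(8.4−10) = -0.2400
  SO₂ term: 1.77·139.7^0.52·exp(0.02·77-0.2400) = 84.73
  Cl⁻ term: 0.102·406.6^0.62·exp(0.033·77+0.04·8.4) = 75.12
  r_corr = 84.73 + 75.12 = 159.9 μm/a
ISO 9224: D(t) = r_corr · t^b with b = 0.523 (carbon steel, B1)
  D(8) = 159.9 × 8^0.523 = 159.9 × 2.967 = 474.3 μm
  Mass loss = 474.3 μm × 7.85 g/cm³ = 3723 g·m⁻²

D(8) = 3.72e+03 g·m⁻²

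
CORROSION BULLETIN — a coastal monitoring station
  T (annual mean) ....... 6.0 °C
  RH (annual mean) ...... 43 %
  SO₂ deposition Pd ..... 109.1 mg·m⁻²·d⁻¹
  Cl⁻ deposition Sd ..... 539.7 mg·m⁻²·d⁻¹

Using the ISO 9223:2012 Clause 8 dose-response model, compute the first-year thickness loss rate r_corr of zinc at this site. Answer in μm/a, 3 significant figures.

r_corr = 2.11 μm/a

zinc: T≤10 °C ⇒ hinge +0.038·(6.0−10) = -0.1520
  Pd branch = 0.0129·Pd^0.44·e^(0.046·RH+f) = 0.6313 μm/a
  Sd branch = 0.0175·Sd^0.57·e^(0.008·RH+0.085·T) = 1.483 μm/a
  r_corr = 0.6313 + 1.483 = 2.115 μm/a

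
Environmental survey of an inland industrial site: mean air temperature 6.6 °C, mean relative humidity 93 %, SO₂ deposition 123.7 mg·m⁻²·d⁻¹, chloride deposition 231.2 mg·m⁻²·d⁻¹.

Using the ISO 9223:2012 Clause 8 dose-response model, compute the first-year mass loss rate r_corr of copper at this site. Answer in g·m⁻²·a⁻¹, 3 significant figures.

copper: f(T) = +0.126·(T−10) [T≤10 °C] = -0.4284
  SO₂ term: 0.0053·123.7^0.26·exp(0.059·93-0.4284) = 2.919
  Cl⁻ term: 0.01025·231.2^0.27·exp(0.036·93+0.049·6.6) = 1.752
  r_corr = 2.919 + 1.752 = 4.671 μm/a
Convert to mass loss: 4.671 μm/a × 8.96 g/cm³ = 41.85 g·m⁻²·a⁻¹

r_corr = 41.8 g·m⁻²·a⁻¹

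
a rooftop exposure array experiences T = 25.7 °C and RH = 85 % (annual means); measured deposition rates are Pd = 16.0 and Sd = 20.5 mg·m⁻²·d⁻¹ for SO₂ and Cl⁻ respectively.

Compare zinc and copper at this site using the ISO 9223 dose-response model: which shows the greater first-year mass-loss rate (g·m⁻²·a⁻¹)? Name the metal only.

zinc: temperature factor f = -0.071·(15.7) = -1.1147
  SO₂ term: 0.0129·16.0^0.44·exp(0.046·85-1.1147) = 0.7151
  Sd branch = 0.0175·Sd^0.57·e^(0.008·RH+0.085·T) = 1.717 μm/a
  sum: 0.7151 + 1.717 → r_corr = 2.432 μm/a
  mass loss = 2.432 μm/a × 7.14 g/cm³ = 17.37 g·m⁻²·a⁻¹
copper: temperature factor f = -0.080·(15.7) = -1.2560
  SO₂ term: 0.0053·16.0^0.26·exp(0.059·85-1.2560) = 0.4676
  Sd branch = 0.01025·Sd^0.27·e^(0.036·RH+0.049·T) = 1.741 μm/a
  sum: 0.4676 + 1.741 → r_corr = 2.208 μm/a
  mass loss = 2.208 μm/a × 8.96 g/cm³ = 19.79 g·m⁻²·a⁻¹
Ordering by g·m⁻²·a⁻¹: copper (19.8) > zinc (17.4)

copper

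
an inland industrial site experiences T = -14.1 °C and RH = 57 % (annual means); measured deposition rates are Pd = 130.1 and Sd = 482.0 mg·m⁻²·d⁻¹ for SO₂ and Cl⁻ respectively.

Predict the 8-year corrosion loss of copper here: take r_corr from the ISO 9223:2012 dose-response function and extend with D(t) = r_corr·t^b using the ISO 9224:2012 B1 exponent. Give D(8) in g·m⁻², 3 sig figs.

copper: temperature factor f = +0.126·(-24.1) = -3.0366
  SO₂ term: 0.0053·130.1^0.26·exp(0.059·57-3.0366) = 0.02605
  Cl⁻ term: 0.01025·482.0^0.27·exp(0.036·57+0.049·-14.1) = 0.212
  sum: 0.02605 + 0.212 → r_corr = 0.238 μm/a
Power-law: D(8) = r_corr · 8^0.667
  D(8) = 0.238 × 8^0.667 = 0.238 × 4.003 = 0.9527 μm
  Mass loss = 0.9527 μm × 8.96 g/cm³ = 8.536 g·m⁻²

D(8) = 8.54 g·m⁻²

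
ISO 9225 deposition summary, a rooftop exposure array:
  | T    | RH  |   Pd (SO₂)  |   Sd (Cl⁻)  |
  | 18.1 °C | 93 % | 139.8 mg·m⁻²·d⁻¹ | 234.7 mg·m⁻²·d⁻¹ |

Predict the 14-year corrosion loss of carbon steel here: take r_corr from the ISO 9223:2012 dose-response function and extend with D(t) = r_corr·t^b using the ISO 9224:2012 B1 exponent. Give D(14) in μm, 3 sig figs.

carbon steel: f(T) = -0.054·(T−10) [T>10 °C] = -0.4374
  Pd branch = 1.77·Pd^0.52·e^(0.02·RH+f) = 95.82 μm/a
  Cl⁻ term: 0.102·234.7^0.62·exp(0.033·93+0.04·18.1) = 133.5
  sum: 95.82 + 133.5 → r_corr = 229.4 μm/a
Power-law: D(14) = r_corr · 14^0.523
  D(14) = 229.4 × 14^0.523 = 229.4 × 3.976 = 911.9 μm

D(14) = 912 μm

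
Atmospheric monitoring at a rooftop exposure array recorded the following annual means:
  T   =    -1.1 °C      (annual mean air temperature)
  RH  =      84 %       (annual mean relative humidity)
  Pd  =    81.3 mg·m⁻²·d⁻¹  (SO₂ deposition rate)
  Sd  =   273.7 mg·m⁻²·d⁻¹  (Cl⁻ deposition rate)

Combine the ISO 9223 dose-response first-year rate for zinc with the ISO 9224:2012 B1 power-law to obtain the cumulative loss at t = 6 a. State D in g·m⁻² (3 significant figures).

zinc: temperature factor f = +0.038·(-11.1) = -0.4218
  SO₂ term: 0.0129·81.3^0.44·exp(0.046·84-0.4218) = 2.792
  Cl⁻ term: 0.0175·273.7^0.57·exp(0.008·84+0.085·-1.1) = 0.7648
  sum: 2.792 + 0.7648 → r_corr = 3.557 μm/a
ISO 9224: D(t) = r_corr · t^b with b = 0.813 (zinc, B1)
  D(6) = 3.557 × 6^0.813 = 3.557 × 4.292 = 15.27 μm
  Mass loss = 15.27 μm × 7.14 g/cm³ = 109 g·m⁻²

D(6) = 109 g·m⁻²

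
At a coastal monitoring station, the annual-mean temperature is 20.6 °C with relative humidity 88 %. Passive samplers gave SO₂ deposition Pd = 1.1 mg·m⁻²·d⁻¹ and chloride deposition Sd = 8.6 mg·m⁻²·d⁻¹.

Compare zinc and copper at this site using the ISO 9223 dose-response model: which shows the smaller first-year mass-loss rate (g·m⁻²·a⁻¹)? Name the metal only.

zinc: f(T) = -0.071·(T−10) [T>10 °C] = -0.7526
  Pd branch = 0.0129·Pd^0.44·e^(0.046·RH+f) = 0.3631 μm/a
  Sd branch = 0.0175·Sd^0.57·e^(0.008·RH+0.085·T) = 0.6949 μm/a
  sum: 0.3631 + 0.6949 → r_corr = 1.058 μm/a
  mass loss = 1.058 μm/a × 7.14 g/cm³ = 7.554 g·m⁻²·a⁻¹
copper: T>10 °C ⇒ hinge -0.080·(20.6−10) = -0.8480
  Pd branch = 0.0053·Pd^0.26·e^(0.059·RH+f) = 0.4184 μm/a
  Cl⁻ term: 0.01025·8.6^0.27·exp(0.036·88+0.049·20.6) = 1.195
  sum: 0.4184 + 1.195 → r_corr = 1.613 μm/a
  mass loss = 1.613 μm/a × 8.96 g/cm³ = 14.45 g·m⁻²·a⁻¹
Ordering by g·m⁻²·a⁻¹: copper (14.5) > zinc (7.55)

zinc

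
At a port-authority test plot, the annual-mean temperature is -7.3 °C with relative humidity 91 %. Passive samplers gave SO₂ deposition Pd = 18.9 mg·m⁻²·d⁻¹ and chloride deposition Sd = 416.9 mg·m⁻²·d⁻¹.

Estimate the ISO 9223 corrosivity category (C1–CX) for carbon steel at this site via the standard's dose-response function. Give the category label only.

C4

carbon steel: T≤10 °C ⇒ hinge +0.150·(-7.3−10) = -2.5950
  sulphur-dioxide contribution → 3.76 μm/a
  chloride contribution → 64.62 μm/a
  ⇒ r_corr(carbon steel) = 68.38 μm/a
Category bounds: 50…80 μm/a bracket r_corr ⇒ C4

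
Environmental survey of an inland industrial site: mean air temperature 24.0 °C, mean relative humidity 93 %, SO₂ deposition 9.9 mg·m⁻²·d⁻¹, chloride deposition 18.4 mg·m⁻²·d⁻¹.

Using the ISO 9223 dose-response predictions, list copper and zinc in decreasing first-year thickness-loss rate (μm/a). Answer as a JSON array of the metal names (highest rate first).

copper: f(T) = -0.080·(T−10) [T>10 °C] = -1.1200
  SO₂ term: 0.0053·9.9^0.26·exp(0.059·93-1.1200) = 0.7581
  Sd branch = 0.01025·Sd^0.27·e^(0.036·RH+0.049·T) = 2.075 μm/a
  r_corr = 0.7581 + 2.075 = 2.833 μm/a
zinc: f(T) = -0.071·(T−10) [T>10 °C] = -0.9940
  SO₂ term: 0.0129·9.9^0.44·exp(0.046·93-0.9940) = 0.9438
  Cl⁻ term: 0.0175·18.4^0.57·exp(0.008·93+0.085·24.0) = 1.49
  r_corr = 0.9438 + 1.49 = 2.433 μm/a
Ordering by μm/a: copper (2.83) > zinc (2.43)

["copper", "zinc"]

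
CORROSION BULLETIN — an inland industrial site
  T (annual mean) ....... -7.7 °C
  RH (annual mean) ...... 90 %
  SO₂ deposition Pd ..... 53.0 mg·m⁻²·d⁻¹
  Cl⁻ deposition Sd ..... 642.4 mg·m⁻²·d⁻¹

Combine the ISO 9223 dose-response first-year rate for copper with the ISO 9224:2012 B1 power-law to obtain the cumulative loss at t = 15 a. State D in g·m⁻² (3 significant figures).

D(15) = 73.7 g·m⁻²

copper: temperature factor f = +0.126·(-17.7) = -2.2302
  sulphur-dioxide contribution → 0.3237 μm/a
  chloride contribution → 1.028 μm/a
  ⇒ r_corr(copper) = 1.352 μm/a
ISO 9224: D(t) = r_corr · t^b with b = 0.667 (copper, B1)
  D(15) = 1.352 × 15^0.667 = 1.352 × 6.088 = 8.23 μm
  Mass loss = 8.23 μm × 8.96 g/cm³ = 73.74 g·m⁻²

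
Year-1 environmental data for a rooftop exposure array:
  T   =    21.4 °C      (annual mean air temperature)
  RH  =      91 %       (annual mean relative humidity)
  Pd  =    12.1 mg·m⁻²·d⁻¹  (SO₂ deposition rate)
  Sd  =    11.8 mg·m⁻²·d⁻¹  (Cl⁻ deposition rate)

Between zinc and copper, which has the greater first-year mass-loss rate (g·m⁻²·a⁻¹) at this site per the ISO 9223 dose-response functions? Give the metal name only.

zinc: f(T) = -0.071·(T−10) [T>10 °C] = -0.8094
  sulphur-dioxide contribution → 1.131 μm/a
  chloride contribution → 0.9123 μm/a
  total first-year rate 2.043 μm/a
  mass loss = 2.043 μm/a × 7.14 g/cm³ = 14.59 g·m⁻²·a⁻¹
copper: temperature factor f = -0.080·(11.4) = -0.9120
  sulphur-dioxide contribution → 0.8739 μm/a
  chloride contribution → 1.508 μm/a
  ⇒ r_corr(copper) = 2.381 μm/a
  mass loss = 2.381 μm/a × 8.96 g/cm³ = 21.34 g·m⁻²·a⁻¹
Ordering by g·m⁻²·a⁻¹: copper (21.3) > zinc (14.6)

copper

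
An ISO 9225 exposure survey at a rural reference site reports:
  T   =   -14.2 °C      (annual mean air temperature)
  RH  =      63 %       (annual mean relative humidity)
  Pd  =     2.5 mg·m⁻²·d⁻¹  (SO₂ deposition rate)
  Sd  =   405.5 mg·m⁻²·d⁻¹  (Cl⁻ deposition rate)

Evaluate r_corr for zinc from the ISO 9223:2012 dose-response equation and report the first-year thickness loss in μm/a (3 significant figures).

zinc: temperature factor f = +0.038·(-24.2) = -0.9196
  Pd branch = 0.0129·Pd^0.44·e^(0.046·RH+f) = 0.1396 μm/a
  Sd branch = 0.0175·Sd^0.57·e^(0.008·RH+0.085·T) = 0.2656 μm/a
  sum: 0.1396 + 0.2656 → r_corr = 0.4052 μm/a

r_corr = 0.405 μm/a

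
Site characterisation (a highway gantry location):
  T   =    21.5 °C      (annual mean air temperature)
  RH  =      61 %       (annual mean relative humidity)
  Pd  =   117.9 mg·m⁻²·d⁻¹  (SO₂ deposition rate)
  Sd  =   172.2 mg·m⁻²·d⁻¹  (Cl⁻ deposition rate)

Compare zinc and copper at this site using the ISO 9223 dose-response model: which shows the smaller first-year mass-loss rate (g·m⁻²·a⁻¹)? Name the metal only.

copper

zinc: T>10 °C ⇒ hinge -0.071·(21.5−10) = -0.8165
  Pd branch = 0.0129·Pd^0.44·e^(0.046·RH+f) = 0.7693 μm/a
  Cl⁻ term: 0.0175·172.2^0.57·exp(0.008·61+0.085·21.5) = 3.336
  r_corr = 0.7693 + 3.336 = 4.105 μm/a
  mass loss = 4.105 μm/a × 7.14 g/cm³ = 29.31 g·m⁻²·a⁻¹
copper: T>10 °C ⇒ hinge -0.080·(21.5−10) = -0.9200
  Pd branch = 0.0053·Pd^0.26·e^(0.059·RH+f) = 0.2669 μm/a
  Cl⁻ term: 0.01025·172.2^0.27·exp(0.036·61+0.049·21.5) = 1.061
  sum: 0.2669 + 1.061 → r_corr = 1.328 μm/a
  mass loss = 1.328 μm/a × 8.96 g/cm³ = 11.9 g·m⁻²·a⁻¹
Ordering by g·m⁻²·a⁻¹: zinc (29.3) > copper (11.9)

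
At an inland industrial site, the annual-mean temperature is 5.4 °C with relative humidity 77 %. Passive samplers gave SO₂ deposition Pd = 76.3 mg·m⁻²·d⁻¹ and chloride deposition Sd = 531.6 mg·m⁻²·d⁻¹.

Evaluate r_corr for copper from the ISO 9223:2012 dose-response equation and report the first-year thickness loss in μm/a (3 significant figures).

r_corr = 2.02 μm/a

copper: f(T) = +0.126·(T−10) [T≤10 °C] = -0.5796
  Pd branch = 0.0053·Pd^0.26·e^(0.059·RH+f) = 0.861 μm/a
  Cl⁻ term: 0.01025·531.6^0.27·exp(0.036·77+0.049·5.4) = 1.163
  r_corr = 0.861 + 1.163 = 2.024 μm/a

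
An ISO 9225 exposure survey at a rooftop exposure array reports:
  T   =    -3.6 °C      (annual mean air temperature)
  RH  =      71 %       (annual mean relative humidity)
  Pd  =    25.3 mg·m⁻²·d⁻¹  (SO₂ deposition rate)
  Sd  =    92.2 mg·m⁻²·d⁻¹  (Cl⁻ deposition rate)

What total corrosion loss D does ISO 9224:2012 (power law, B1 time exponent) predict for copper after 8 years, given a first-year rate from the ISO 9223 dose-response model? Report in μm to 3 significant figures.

copper: temperature factor f = +0.126·(-13.6) = -1.7136
  Pd branch = 0.0053·Pd^0.26·e^(0.059·RH+f) = 0.1459 μm/a
  Cl⁻ term: 0.01025·92.2^0.27·exp(0.036·71+0.049·-3.6) = 0.3755
  sum: 0.1459 + 0.3755 → r_corr = 0.5215 μm/a
ISO 9224: D(t) = r_corr · t^b with b = 0.667 (copper, B1)
  D(8) = 0.5215 × 8^0.667 = 0.5215 × 4.003 = 2.087 μm

D(8) = 2.09 μm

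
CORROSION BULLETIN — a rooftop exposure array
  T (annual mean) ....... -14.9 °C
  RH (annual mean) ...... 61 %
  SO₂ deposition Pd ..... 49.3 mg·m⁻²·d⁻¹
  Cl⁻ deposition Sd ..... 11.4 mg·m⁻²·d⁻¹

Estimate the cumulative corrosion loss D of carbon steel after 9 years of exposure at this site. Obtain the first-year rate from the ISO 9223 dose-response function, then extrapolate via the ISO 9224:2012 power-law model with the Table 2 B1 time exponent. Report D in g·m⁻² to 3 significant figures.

D(9) = 74.0 g·m⁻²

carbon steel: f(T) = +0.150·(T−10) [T≤10 °C] = -3.7350
  sulphur-dioxide contribution → 1.086 μm/a
  chloride contribution → 1.902 μm/a
  total first-year rate 2.989 μm/a
Long-term exponent b (ISO 9224 Table 2, B1) = 0.523
  D(9) = 2.989 × 9^0.523 = 2.989 × 3.156 = 9.431 μm
  Mass loss = 9.431 μm × 7.85 g/cm³ = 74.03 g·m⁻²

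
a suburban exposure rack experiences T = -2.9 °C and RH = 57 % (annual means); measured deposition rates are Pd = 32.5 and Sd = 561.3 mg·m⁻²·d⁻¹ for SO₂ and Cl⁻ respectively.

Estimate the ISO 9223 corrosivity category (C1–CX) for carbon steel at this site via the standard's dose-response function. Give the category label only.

C3

carbon steel: T≤10 °C ⇒ hinge +0.150·(-2.9−10) = -1.9350
  sulphur-dioxide contribution → 4.885 μm/a
  chloride contribution → 30.17 μm/a
  ⇒ r_corr(carbon steel) = 35.06 μm/a
35.1 μm/a falls in (25, 50] for carbon steel → category C3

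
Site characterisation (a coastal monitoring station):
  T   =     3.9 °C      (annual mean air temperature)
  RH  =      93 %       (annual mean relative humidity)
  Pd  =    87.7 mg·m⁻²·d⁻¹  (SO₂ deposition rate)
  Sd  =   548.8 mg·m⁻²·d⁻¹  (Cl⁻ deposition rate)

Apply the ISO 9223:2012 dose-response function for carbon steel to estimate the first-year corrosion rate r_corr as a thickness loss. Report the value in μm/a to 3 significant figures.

carbon steel: f(T) = +0.150·(T−10) [T≤10 °C] = -0.9150
  SO₂ term: 1.77·87.7^0.52·exp(0.02·93-0.9150) = 46.64
  Sd branch = 0.102·Sd^0.62·e^(0.033·RH+0.04·T) = 128.1 μm/a
  r_corr = 46.64 + 128.1 = 174.8 μm/a

r_corr = 175 μm/a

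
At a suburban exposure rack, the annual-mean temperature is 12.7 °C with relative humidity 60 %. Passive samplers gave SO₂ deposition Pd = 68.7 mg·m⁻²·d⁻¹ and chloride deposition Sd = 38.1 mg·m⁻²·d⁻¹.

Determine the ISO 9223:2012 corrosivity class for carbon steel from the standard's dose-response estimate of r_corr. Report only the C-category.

C4

carbon steel: temperature factor f = -0.054·(2.7) = -0.1458
  Pd branch = 1.77·Pd^0.52·e^(0.02·RH+f) = 45.82 μm/a
  Cl⁻ term: 0.102·38.1^0.62·exp(0.033·60+0.04·12.7) = 11.73
  r_corr = 45.82 + 11.73 = 57.55 μm/a
ISO 9223 Table 2 (carbon steel): 50 < 57.5 ≤ 80 μm/a ⇒ C4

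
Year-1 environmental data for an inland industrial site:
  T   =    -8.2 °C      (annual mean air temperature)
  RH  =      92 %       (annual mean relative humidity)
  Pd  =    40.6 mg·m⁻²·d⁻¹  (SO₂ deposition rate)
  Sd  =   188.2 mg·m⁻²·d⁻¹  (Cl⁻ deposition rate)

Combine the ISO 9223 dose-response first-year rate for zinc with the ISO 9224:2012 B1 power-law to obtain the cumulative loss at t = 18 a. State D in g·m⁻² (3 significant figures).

D(18) = 197 g·m⁻²

zinc: f(T) = +0.038·(T−10) [T≤10 °C] = -0.6916
  sulphur-dioxide contribution → 2.269 μm/a
  chloride contribution → 0.3602 μm/a
  total first-year rate 2.63 μm/a
Long-term exponent b (ISO 9224 Table 2, B1) = 0.813
  D(18) = 2.63 × 18^0.813 = 2.63 × 10.48 = 27.57 μm
  Mass loss = 27.57 μm × 7.14 g/cm³ = 196.8 g·m⁻²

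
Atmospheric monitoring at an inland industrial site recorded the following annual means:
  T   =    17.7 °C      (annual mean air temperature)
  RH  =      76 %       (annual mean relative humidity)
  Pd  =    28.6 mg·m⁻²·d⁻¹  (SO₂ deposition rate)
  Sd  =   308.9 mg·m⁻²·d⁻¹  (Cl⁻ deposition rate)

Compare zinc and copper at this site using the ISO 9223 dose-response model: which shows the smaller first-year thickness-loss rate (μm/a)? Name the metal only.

copper

zinc: temperature factor f = -0.071·(7.7) = -0.5467
  SO₂ term: 0.0129·28.6^0.44·exp(0.046·76-0.5467) = 1.077
  Cl⁻ term: 0.0175·308.9^0.57·exp(0.008·76+0.085·17.7) = 3.799
  r_corr = 1.077 + 3.799 = 4.876 μm/a
copper: temperature factor f = -0.080·(7.7) = -0.6160
  SO₂ term: 0.0053·28.6^0.26·exp(0.059·76-0.6160) = 0.6064
  Sd branch = 0.01025·Sd^0.27·e^(0.036·RH+0.049·T) = 1.77 μm/a
  r_corr = 0.6064 + 1.77 = 2.376 μm/a
Ordering by μm/a: zinc (4.88) > copper (2.38)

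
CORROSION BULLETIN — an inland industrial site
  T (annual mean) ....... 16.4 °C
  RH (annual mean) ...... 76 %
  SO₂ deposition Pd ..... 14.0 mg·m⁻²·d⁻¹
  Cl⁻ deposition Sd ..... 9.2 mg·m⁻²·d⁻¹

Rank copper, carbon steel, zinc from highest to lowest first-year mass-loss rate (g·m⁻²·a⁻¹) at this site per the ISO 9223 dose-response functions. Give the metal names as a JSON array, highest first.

copper: f(T) = -0.080·(T−10) [T>10 °C] = -0.5120
  sulphur-dioxide contribution → 0.5588 μm/a
  chloride contribution → 0.6429 μm/a
  total first-year rate 1.202 μm/a
  mass loss = 1.202 μm/a × 8.96 g/cm³ = 10.77 g·m⁻²·a⁻¹
carbon steel: f(T) = -0.054·(T−10) [T>10 °C] = -0.3456
  sulphur-dioxide contribution → 22.59 μm/a
  chloride contribution → 9.556 μm/a
  ⇒ r_corr(carbon steel) = 32.15 μm/a
  mass loss = 32.15 μm/a × 7.85 g/cm³ = 252.4 g·m⁻²·a⁻¹
zinc: temperature factor f = -0.071·(6.4) = -0.4544
  sulphur-dioxide contribution → 0.8627 μm/a
  chloride contribution → 0.459 μm/a
  ⇒ r_corr(zinc) = 1.322 μm/a
  mass loss = 1.322 μm/a × 7.14 g/cm³ = 9.437 g·m⁻²·a⁻¹
Ordering by g·m⁻²·a⁻¹: carbon steel (252) > copper (10.8) > zinc (9.44)

["carbon steel", "copper", "zinc"]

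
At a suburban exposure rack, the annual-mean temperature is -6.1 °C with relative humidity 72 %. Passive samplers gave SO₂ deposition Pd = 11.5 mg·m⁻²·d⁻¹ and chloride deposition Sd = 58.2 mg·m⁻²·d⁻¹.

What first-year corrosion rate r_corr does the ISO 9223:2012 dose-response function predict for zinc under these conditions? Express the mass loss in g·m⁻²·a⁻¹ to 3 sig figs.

zinc: temperature factor f = +0.038·(-16.1) = -0.6118
  Pd branch = 0.0129·Pd^0.44·e^(0.046·RH+f) = 0.5623 μm/a
  Sd branch = 0.0175·Sd^0.57·e^(0.008·RH+0.085·T) = 0.1879 μm/a
  r_corr = 0.5623 + 0.1879 = 0.7503 μm/a
Convert to mass loss: 0.7503 μm/a × 7.14 g/cm³ = 5.357 g·m⁻²·a⁻¹

r_corr = 5.36 g·m⁻²·a⁻¹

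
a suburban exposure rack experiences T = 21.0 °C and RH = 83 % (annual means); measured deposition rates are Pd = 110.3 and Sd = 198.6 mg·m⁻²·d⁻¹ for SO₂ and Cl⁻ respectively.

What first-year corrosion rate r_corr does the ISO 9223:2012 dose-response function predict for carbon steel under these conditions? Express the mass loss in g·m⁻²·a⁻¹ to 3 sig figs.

carbon steel: f(T) = -0.054·(T−10) [T>10 °C] = -0.5940
  sulphur-dioxide contribution → 59.3 μm/a
  chloride contribution → 97.2 μm/a
  ⇒ r_corr(carbon steel) = 156.5 μm/a
Convert to mass loss: 156.5 μm/a × 7.85 g/cm³ = 1229 g·m⁻²·a⁻¹

r_corr = 1.23e+03 g·m⁻²·a⁻¹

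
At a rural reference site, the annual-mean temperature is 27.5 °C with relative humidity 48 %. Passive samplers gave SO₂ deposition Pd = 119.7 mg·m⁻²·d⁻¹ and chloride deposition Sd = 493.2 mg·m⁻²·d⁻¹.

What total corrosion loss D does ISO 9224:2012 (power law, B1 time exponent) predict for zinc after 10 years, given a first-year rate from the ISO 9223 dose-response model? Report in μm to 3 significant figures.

zinc: T>10 °C ⇒ hinge -0.071·(27.5−10) = -1.2425
  Pd branch = 0.0129·Pd^0.44·e^(0.046·RH+f) = 0.2781 μm/a
  Sd branch = 0.0175·Sd^0.57·e^(0.008·RH+0.085·T) = 9.12 μm/a
  r_corr = 0.2781 + 9.12 = 9.398 μm/a
ISO 9224: D(t) = r_corr · t^b with b = 0.813 (zinc, B1)
  D(10) = 9.398 × 10^0.813 = 9.398 × 6.501 = 61.1 μm

D(10) = 61.1 μm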